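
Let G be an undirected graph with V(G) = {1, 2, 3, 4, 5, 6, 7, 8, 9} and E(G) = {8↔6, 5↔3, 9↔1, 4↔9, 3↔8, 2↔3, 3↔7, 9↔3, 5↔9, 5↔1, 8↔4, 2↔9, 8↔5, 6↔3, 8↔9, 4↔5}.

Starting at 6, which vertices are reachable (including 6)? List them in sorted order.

1, 2, 3, 4, 5, 6, 7, 8, 9

Start at 6.
Its neighbours: 3, 8.
Then their neighbours: 2, 4, 5, 7, 9.
Then next layer: 1.
Every vertex is now reached.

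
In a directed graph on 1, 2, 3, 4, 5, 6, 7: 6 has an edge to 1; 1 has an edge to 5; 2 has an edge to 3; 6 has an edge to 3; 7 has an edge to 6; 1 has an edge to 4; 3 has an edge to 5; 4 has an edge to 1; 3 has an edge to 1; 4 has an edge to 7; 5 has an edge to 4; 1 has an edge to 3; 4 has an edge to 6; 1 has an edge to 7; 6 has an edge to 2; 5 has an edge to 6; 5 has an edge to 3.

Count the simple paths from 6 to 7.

6→1→3→5→4→7
6→1→4→7
6→1→5→4→7
6→1→7
6→2→3→1→4→7
6→2→3→1→5→4→7
6→2→3→1→7
6→2→3→5→4→1→7
6→2→3→5→4→7
6→3→1→4→7
6→3→1→5→4→7
6→3→1→7
6→3→5→4→1→7
6→3→5→4→7

14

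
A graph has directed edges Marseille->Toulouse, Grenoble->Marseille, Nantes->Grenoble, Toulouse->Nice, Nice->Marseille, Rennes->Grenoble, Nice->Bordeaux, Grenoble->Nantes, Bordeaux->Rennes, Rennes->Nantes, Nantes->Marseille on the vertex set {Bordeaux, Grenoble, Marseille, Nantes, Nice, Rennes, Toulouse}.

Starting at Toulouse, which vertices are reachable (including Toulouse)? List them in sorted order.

Bordeaux, Grenoble, Marseille, Nantes, Nice, Rennes, Toulouse

Start at Toulouse.
Its neighbours: Nice.
Then their neighbours: Bordeaux, Marseille.
Then next layer: Rennes.
Then next layer: Grenoble, Nantes.
Every vertex is now reached.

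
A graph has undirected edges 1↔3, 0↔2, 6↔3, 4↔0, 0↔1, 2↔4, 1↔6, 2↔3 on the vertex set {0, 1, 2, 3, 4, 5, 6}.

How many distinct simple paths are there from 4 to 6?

8

4–0–1–3–6
4–0–1–6
4–0–2–3–1–6
4–0–2–3–6
4–2–0–1–3–6
4–2–0–1–6
4–2–3–1–6
4–2–3–6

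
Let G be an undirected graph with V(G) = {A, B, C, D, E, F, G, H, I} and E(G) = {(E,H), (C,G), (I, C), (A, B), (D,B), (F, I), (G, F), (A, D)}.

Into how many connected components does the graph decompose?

From A: component {A, B, D}.
From C: component {C, F, G, I}.
From E: component {E, H}.
That's 3 components.

3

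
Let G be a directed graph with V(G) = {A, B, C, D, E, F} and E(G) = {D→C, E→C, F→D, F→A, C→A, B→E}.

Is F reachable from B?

No

Explore from B.
Distance 1: reach E.
Distance 2: reach C.
Distance 3: reach A.
The search from B is exhausted; no directed path reaches F.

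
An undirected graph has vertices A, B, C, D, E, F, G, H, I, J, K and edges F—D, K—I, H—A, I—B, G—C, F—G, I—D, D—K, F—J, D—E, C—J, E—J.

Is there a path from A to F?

No

Explore from A.
Distance 1: reach H.
The search is exhausted without reaching F; it lies in a different component.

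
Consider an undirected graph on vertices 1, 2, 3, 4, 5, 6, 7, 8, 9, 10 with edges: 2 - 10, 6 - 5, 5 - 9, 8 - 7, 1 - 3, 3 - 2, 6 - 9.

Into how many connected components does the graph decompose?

4

From 1: component {1, 2, 3, 10}.
From 4: component {4}.
From 5: component {5, 6, 9}.
From 7: component {7, 8}.
That's 4 components.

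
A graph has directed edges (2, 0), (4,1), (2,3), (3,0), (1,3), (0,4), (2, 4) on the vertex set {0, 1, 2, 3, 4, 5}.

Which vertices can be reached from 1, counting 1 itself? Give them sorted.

0, 1, 3, 4

Start at 1.
Its neighbours: 3.
Then their neighbours: 0.
Then next layer: 4.
Nothing further is reachable.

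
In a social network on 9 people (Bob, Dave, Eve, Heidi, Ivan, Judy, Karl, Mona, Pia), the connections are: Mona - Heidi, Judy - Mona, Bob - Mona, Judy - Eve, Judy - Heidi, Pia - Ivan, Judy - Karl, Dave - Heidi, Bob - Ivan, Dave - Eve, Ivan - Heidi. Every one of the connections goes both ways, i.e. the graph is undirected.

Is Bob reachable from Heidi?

Yes

Explore from Heidi.
Distance 1: reach Dave, Ivan, Judy, Mona.
Distance 2: reach Bob, Eve, Karl, Pia.
Found Bob.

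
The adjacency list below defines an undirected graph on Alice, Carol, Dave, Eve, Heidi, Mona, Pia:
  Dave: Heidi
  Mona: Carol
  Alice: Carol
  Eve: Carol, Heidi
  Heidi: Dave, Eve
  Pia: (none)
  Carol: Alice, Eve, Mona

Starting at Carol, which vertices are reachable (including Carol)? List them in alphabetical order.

Start at Carol.
Its neighbours: Alice, Eve, Mona.
Then their neighbours: Heidi.
Then next layer: Dave.
Nothing further is reachable.

Alice, Carol, Dave, Eve, Heidi, Mona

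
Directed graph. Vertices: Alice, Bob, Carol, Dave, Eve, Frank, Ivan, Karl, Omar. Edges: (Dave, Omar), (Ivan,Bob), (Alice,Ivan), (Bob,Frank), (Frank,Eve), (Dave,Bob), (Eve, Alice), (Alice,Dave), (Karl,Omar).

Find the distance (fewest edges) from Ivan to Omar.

Distance 0: Ivan.
Distance 1: Bob.
Distance 2: Frank.
Distance 3: Eve.
Distance 4: Alice.
Distance 5: Dave.
Distance 6: Omar — contains Omar.

6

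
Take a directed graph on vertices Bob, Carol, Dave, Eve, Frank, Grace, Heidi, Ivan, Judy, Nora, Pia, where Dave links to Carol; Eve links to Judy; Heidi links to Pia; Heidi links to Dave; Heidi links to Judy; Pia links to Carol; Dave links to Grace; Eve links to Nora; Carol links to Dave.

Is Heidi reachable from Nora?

Nora has no outgoing edges, so nothing is reachable from it.

No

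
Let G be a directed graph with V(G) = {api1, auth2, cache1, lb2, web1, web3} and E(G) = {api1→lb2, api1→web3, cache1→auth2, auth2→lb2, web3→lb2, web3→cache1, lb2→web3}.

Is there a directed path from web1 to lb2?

No

web1 has no outgoing edges, so nothing is reachable from it.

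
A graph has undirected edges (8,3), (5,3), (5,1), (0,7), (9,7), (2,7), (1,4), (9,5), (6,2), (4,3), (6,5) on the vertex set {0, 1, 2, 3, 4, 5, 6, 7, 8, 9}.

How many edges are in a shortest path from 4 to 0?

Distance 0: 4.
Distance 1: 1, 3.
Distance 2: 5, 8.
Distance 3: 6, 9.
Distance 4: 2, 7.
Distance 5: 0 — contains 0.

5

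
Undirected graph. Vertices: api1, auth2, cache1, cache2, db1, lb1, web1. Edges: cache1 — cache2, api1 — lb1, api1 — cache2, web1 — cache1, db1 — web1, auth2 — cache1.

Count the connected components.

1

From api1: component {api1, auth2, cache1, cache2, db1, lb1, web1}.
That's 1 component.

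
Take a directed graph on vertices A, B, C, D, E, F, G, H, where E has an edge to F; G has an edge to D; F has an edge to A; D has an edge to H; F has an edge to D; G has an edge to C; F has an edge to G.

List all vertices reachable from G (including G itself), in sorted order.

C, D, G, H

Start at G.
Its neighbours: C, D.
Then their neighbours: H.
Nothing further is reachable.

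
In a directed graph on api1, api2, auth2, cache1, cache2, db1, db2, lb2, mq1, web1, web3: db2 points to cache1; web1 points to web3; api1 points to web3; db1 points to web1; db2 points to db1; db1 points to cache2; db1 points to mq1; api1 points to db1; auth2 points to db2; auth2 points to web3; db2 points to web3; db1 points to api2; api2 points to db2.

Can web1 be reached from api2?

Yes

Explore from api2.
Distance 1: reach db2.
Distance 2: reach cache1, db1, web3.
Distance 3: reach cache2, mq1, web1.
Found web1.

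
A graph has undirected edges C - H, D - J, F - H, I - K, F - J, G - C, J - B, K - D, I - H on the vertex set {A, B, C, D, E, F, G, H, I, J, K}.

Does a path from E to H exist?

E has no edges, so nothing is reachable from it.

No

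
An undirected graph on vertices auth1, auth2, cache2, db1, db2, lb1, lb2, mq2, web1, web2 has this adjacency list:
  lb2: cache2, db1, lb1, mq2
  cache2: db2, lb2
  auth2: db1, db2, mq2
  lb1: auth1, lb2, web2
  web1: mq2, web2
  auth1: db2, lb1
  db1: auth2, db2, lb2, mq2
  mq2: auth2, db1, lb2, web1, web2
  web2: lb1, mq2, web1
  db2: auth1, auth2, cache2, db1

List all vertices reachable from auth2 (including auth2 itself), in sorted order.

Start at auth2.
Its neighbours: db1, db2, mq2.
Then their neighbours: auth1, cache2, lb2, web1, web2.
Then next layer: lb1.
Every vertex is now reached.

auth1, auth2, cache2, db1, db2, lb1, lb2, mq2, web1, web2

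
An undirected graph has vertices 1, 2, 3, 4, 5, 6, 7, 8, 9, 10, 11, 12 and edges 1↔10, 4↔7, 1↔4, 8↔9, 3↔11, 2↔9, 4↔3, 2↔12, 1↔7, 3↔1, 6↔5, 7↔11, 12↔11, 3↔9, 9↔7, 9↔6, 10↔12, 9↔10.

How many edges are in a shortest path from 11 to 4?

Distance 0: 11.
Distance 1: 3, 7, 12.
Distance 2: 1, 2, 4, 9, 10 — contains 4.

2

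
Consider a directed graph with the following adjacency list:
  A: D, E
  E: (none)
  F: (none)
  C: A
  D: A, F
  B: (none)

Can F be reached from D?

Explore from D.
Distance 1: reach A, F.
Found F.

Yes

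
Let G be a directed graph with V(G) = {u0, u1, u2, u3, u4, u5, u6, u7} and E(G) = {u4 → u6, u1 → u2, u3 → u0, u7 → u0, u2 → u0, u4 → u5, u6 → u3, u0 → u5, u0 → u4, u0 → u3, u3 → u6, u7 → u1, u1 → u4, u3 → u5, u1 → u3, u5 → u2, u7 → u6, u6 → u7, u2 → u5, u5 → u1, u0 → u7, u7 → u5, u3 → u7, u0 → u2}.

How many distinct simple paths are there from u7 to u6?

u7→u0→u2→u5→u1→u3→u6
u7→u0→u2→u5→u1→u4→u6
u7→u0→u3→u5→u1→u4→u6
u7→u0→u3→u6
u7→u0→u4→u5→u1→u3→u6
u7→u0→u4→u6
u7→u0→u5→u1→u3→u6
u7→u0→u5→u1→u4→u6
... and 15 more.

23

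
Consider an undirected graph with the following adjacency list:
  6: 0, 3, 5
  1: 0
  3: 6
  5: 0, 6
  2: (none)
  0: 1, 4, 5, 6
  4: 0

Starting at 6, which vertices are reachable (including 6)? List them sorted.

0, 1, 3, 4, 5, 6

Start at 6.
Its neighbours: 0, 3, 5.
Then their neighbours: 1, 4.
Nothing further is reachable.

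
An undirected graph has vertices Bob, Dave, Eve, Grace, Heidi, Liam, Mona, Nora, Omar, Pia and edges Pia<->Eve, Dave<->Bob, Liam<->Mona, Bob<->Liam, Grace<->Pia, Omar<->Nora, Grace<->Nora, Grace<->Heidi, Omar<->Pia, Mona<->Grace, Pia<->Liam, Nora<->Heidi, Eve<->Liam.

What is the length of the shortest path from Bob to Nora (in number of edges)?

4

Distance 0: Bob.
Distance 1: Dave, Liam.
Distance 2: Eve, Mona, Pia.
Distance 3: Grace, Omar.
Distance 4: Heidi, Nora — contains Nora.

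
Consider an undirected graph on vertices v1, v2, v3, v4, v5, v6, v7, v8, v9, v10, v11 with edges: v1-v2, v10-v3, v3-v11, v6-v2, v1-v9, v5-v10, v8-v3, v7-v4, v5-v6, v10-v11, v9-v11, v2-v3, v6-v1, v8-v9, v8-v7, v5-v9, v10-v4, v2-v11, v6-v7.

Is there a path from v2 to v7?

Explore from v2.
Distance 1: reach v1, v3, v6, v11.
Distance 2: reach v5, v7, v8, v9, v10.
Found v7.

Yes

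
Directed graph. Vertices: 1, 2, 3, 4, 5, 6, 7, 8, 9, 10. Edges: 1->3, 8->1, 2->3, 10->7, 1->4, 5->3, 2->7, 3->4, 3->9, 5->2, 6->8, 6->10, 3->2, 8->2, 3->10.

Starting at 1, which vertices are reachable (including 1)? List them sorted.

Start at 1.
Its neighbours: 3, 4.
Then their neighbours: 2, 9, 10.
Then next layer: 7.
Nothing further is reachable.

1, 2, 3, 4, 7, 9, 10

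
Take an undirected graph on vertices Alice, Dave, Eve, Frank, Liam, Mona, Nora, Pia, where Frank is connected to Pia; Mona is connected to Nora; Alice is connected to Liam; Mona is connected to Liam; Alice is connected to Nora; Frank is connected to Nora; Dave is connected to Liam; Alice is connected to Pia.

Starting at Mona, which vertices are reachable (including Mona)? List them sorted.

Alice, Dave, Frank, Liam, Mona, Nora, Pia

Start at Mona.
Its neighbours: Liam, Nora.
Then their neighbours: Alice, Dave, Frank.
Then next layer: Pia.
Nothing further is reachable.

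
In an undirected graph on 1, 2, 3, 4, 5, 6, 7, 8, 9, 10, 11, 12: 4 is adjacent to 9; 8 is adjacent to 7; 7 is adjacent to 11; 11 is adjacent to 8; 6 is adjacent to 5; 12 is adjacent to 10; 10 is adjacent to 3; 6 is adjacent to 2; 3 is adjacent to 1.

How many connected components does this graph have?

From 1: component {1, 3, 10, 12}.
From 2: component {2, 5, 6}.
From 4: component {4, 9}.
From 7: component {7, 8, 11}.
That's 4 components.

4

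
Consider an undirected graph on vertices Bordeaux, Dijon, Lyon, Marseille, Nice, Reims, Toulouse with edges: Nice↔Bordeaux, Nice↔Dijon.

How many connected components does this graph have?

From Bordeaux: component {Bordeaux, Dijon, Nice}.
From Lyon: component {Lyon}.
From Marseille: component {Marseille}.
From Reims: component {Reims}.
From Toulouse: component {Toulouse}.
That's 5 components.

5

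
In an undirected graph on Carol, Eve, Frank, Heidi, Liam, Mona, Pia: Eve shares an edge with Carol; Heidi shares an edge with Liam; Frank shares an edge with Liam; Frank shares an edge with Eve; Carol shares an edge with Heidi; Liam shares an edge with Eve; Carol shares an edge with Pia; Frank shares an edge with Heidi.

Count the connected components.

2

From Carol: component {Carol, Eve, Frank, Heidi, Liam, Pia}.
From Mona: component {Mona}.
That's 2 components.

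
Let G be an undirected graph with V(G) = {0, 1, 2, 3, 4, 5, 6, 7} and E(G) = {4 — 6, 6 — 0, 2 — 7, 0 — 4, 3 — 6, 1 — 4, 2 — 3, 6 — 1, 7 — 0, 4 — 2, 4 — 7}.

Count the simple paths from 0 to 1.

0–4–1
0–4–2–3–6–1
0–4–6–1
0–4–7–2–3–6–1
0–6–1
0–6–3–2–4–1
0–6–3–2–7–4–1
0–6–4–1
0–7–2–3–6–1
0–7–2–3–6–4–1
0–7–2–4–1
0–7–2–4–6–1
0–7–4–1
0–7–4–2–3–6–1
0–7–4–6–1

15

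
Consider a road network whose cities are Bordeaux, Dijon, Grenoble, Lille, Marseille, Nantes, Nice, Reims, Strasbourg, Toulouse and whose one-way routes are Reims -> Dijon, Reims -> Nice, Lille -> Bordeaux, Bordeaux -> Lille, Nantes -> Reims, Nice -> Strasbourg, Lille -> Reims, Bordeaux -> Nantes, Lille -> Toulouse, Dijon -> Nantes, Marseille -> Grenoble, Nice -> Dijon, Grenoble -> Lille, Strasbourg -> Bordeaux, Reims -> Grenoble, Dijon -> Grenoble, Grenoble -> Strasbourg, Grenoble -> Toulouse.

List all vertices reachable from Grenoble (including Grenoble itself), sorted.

Bordeaux, Dijon, Grenoble, Lille, Nantes, Nice, Reims, Strasbourg, Toulouse

Start at Grenoble.
Its neighbours: Lille, Strasbourg, Toulouse.
Then their neighbours: Bordeaux, Reims.
Then next layer: Dijon, Nantes, Nice.
Nothing further is reachable.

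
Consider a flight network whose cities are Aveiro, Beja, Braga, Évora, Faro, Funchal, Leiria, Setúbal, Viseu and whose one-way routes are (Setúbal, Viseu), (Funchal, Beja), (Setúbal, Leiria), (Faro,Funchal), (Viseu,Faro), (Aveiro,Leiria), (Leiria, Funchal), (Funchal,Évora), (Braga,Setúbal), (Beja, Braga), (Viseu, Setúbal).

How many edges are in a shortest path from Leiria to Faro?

Distance 0: Leiria.
Distance 1: Funchal.
Distance 2: Beja, Évora.
Distance 3: Braga.
Distance 4: Setúbal.
Distance 5: Viseu.
Distance 6: Faro — contains Faro.

6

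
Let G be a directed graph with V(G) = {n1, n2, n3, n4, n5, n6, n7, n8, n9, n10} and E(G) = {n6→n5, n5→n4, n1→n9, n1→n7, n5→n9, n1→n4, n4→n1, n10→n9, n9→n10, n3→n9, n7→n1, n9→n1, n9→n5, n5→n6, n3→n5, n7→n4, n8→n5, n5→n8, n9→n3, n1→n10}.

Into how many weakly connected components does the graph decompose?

From n1: component {n1, n3, n4, n5, n6, n7, n8, n9, n10}.
From n2: component {n2}.
That's 2 components.

2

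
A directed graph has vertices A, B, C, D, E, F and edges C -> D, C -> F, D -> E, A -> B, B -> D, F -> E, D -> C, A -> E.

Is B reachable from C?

Explore from C.
Distance 1: reach D, F.
Distance 2: reach E.
The search from C is exhausted; no directed path reaches B.

No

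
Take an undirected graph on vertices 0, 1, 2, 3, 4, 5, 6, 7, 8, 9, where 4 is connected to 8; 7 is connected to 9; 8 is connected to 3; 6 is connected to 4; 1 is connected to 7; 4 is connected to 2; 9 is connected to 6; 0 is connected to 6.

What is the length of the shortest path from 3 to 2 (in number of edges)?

Distance 0: 3.
Distance 1: 8.
Distance 2: 4.
Distance 3: 2, 6 — contains 2.

3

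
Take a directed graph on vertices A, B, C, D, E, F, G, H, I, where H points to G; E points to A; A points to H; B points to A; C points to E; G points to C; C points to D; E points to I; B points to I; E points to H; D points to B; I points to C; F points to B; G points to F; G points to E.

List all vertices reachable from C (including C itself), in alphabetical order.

A, B, C, D, E, F, G, H, I

Start at C.
Its neighbours: D, E.
Then their neighbours: A, B, H, I.
Then next layer: G.
Then next layer: F.
Every vertex is now reached.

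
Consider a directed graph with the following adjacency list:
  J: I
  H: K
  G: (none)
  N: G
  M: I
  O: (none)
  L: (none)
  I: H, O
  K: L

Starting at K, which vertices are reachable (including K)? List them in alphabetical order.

Start at K.
Its neighbours: L.
Nothing further is reachable.

K, L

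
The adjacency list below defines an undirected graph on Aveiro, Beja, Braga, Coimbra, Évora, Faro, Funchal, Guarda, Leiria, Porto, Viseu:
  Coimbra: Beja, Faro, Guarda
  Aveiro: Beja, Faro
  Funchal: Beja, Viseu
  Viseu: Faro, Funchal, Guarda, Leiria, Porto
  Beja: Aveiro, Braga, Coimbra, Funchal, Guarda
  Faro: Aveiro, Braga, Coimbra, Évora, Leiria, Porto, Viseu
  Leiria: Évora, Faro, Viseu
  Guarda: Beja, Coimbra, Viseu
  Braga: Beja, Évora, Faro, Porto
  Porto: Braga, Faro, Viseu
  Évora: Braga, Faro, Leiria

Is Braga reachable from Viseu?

Explore from Viseu.
Distance 1: reach Faro, Funchal, Guarda, Leiria, Porto.
Distance 2: reach Aveiro, Beja, Braga, Coimbra, Évora.
Found Braga.

Yes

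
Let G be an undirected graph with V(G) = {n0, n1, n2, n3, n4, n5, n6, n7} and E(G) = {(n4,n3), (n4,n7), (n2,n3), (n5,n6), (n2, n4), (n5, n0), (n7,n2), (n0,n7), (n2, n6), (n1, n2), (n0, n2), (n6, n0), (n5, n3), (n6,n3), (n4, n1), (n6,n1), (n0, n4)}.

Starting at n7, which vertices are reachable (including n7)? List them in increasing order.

n0, n1, n2, n3, n4, n5, n6, n7

Start at n7.
Its neighbours: n0, n2, n4.
Then their neighbours: n1, n3, n5, n6.
Every vertex is now reached.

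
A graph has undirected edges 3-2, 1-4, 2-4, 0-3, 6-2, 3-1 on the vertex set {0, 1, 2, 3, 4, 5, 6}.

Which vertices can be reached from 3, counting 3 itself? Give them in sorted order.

Start at 3.
Its neighbours: 0, 1, 2.
Then their neighbours: 4, 6.
Nothing further is reachable.

0, 1, 2, 3, 4, 6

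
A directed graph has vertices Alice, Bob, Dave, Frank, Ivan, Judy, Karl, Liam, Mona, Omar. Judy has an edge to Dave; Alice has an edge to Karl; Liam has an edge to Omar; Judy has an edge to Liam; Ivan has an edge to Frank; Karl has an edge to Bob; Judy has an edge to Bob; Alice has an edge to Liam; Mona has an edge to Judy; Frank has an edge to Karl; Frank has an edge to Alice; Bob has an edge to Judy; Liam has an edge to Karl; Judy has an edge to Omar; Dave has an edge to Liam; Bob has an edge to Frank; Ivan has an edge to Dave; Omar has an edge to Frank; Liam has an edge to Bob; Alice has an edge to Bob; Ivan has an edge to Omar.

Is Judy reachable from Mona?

Yes

Explore from Mona.
Distance 1: reach Judy.
Found Judy.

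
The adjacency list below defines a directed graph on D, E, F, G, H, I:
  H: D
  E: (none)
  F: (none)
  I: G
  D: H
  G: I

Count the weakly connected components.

From D: component {D, H}.
From E: component {E}.
From F: component {F}.
From G: component {G, I}.
That's 4 components.

4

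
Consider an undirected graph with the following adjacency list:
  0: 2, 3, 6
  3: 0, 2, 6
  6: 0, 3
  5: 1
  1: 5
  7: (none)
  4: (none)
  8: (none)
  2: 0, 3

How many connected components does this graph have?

5

From 0: component {0, 2, 3, 6}.
From 1: component {1, 5}.
From 4: component {4}.
From 7: component {7}.
From 8: component {8}.
That's 5 components.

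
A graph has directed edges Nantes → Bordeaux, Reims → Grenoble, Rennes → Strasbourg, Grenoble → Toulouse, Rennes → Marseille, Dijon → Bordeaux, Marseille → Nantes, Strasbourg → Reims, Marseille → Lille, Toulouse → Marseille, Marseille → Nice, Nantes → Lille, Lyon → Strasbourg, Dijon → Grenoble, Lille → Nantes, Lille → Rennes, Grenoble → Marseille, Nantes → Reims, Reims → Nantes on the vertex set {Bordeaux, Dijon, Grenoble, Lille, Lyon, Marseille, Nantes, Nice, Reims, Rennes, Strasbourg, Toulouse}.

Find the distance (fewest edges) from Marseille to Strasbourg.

3

Distance 0: Marseille.
Distance 1: Lille, Nantes, Nice.
Distance 2: Bordeaux, Reims, Rennes.
Distance 3: Grenoble, Strasbourg — contains Strasbourg.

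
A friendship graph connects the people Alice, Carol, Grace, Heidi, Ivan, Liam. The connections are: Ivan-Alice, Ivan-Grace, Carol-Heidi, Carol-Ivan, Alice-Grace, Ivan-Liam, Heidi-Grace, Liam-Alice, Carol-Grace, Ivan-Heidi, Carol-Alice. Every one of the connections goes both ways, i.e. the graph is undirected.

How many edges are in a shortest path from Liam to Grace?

2

Distance 0: Liam.
Distance 1: Alice, Ivan.
Distance 2: Carol, Grace, Heidi — contains Grace.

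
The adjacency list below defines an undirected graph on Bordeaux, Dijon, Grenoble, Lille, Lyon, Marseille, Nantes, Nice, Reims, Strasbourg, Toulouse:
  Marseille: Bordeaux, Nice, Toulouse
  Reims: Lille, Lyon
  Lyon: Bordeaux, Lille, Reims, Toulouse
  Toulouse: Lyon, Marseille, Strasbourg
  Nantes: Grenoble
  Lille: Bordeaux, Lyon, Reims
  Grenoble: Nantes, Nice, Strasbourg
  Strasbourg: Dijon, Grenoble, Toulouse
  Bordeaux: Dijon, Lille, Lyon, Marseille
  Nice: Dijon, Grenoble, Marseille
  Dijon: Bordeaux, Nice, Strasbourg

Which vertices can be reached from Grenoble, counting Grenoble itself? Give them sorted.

Bordeaux, Dijon, Grenoble, Lille, Lyon, Marseille, Nantes, Nice, Reims, Strasbourg, Toulouse

Start at Grenoble.
Its neighbours: Nantes, Nice, Strasbourg.
Then their neighbours: Dijon, Marseille, Toulouse.
Then next layer: Bordeaux, Lyon.
Then next layer: Lille, Reims.
Every vertex is now reached.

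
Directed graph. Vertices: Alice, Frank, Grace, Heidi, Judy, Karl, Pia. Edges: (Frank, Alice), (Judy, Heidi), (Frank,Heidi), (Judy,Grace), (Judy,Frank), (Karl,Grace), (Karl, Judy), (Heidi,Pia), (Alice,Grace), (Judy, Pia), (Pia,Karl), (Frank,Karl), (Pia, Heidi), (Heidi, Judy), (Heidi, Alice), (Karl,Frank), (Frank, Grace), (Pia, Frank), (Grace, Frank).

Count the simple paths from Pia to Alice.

Pia→Frank→Alice
Pia→Frank→Heidi→Alice
Pia→Frank→Karl→Judy→Heidi→Alice
Pia→Heidi→Alice
Pia→Heidi→Judy→Frank→Alice
Pia→Heidi→Judy→Grace→Frank→Alice
Pia→Karl→Frank→Alice
Pia→Karl→Frank→Heidi→Alice
Pia→Karl→Grace→Frank→Alice
Pia→Karl→Grace→Frank→Heidi→Alice
Pia→Karl→Judy→Frank→Alice
Pia→Karl→Judy→Frank→Heidi→Alice
Pia→Karl→Judy→Grace→Frank→Alice
Pia→Karl→Judy→Grace→Frank→Heidi→Alice
Pia→Karl→Judy→Heidi→Alice

15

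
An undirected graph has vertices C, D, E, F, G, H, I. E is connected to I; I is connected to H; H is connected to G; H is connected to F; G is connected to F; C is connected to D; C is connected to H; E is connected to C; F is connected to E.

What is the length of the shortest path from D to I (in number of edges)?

Distance 0: D.
Distance 1: C.
Distance 2: E, H.
Distance 3: F, G, I — contains I.

3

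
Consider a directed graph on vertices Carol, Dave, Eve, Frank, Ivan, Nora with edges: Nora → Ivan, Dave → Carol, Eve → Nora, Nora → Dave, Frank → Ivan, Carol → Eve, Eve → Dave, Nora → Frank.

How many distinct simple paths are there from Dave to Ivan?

Dave→Carol→Eve→Nora→Frank→Ivan
Dave→Carol→Eve→Nora→Ivan

2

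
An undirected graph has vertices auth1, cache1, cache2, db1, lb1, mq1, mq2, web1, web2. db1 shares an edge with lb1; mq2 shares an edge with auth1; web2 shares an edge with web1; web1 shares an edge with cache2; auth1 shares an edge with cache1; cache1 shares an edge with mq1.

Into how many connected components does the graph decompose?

3

From auth1: component {auth1, cache1, mq1, mq2}.
From cache2: component {cache2, web1, web2}.
From db1: component {db1, lb1}.
That's 3 components.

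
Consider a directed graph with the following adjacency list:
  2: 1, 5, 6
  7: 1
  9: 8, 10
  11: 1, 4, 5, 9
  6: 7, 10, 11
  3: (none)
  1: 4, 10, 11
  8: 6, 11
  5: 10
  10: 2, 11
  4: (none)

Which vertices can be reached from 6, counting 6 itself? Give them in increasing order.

1, 2, 4, 5, 6, 7, 8, 9, 10, 11

Start at 6.
Its neighbours: 7, 10, 11.
Then their neighbours: 1, 2, 4, 5, 9.
Then next layer: 8.
Nothing further is reachable.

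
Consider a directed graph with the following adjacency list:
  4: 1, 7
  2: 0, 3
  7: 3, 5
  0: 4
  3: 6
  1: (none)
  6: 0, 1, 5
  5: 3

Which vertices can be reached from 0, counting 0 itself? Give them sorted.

Start at 0.
Its neighbours: 4.
Then their neighbours: 1, 7.
Then next layer: 3, 5.
Then next layer: 6.
Nothing further is reachable.

0, 1, 3, 4, 5, 6, 7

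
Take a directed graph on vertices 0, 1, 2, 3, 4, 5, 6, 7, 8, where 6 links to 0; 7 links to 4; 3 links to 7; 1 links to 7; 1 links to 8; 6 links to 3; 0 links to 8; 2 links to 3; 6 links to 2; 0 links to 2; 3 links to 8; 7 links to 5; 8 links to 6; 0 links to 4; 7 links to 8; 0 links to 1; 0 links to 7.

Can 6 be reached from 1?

Yes

Explore from 1.
Distance 1: reach 7, 8.
Distance 2: reach 4, 5, 6.
Found 6.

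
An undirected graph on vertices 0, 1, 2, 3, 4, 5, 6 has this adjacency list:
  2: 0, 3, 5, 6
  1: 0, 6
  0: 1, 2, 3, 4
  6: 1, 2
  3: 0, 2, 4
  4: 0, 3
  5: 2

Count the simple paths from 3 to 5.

5

3–0–1–6–2–5
3–0–2–5
3–2–5
3–4–0–1–6–2–5
3–4–0–2–5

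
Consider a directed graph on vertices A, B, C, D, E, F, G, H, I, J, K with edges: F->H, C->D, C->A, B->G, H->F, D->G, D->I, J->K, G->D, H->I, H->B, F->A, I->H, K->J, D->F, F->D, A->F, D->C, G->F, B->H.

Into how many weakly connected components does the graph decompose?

3

From A: component {A, B, C, D, F, G, H, I}.
From E: component {E}.
From J: component {J, K}.
That's 3 components.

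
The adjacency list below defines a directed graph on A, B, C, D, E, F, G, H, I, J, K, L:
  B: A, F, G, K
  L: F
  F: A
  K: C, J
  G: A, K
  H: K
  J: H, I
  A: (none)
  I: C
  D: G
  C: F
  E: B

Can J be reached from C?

Explore from C.
Distance 1: reach F.
Distance 2: reach A.
The search from C is exhausted; no directed path reaches J.

No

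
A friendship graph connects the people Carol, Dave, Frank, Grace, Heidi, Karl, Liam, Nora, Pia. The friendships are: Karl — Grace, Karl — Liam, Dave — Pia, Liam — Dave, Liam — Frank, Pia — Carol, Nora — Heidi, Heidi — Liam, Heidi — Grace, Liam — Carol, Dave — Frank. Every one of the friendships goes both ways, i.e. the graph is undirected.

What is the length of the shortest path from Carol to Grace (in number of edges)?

3

Distance 0: Carol.
Distance 1: Liam, Pia.
Distance 2: Dave, Frank, Heidi, Karl.
Distance 3: Grace, Nora — contains Grace.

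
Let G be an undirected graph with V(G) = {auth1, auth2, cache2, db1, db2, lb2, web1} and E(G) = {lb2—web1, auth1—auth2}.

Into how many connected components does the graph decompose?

5

From auth1: component {auth1, auth2}.
From cache2: component {cache2}.
From db1: component {db1}.
From db2: component {db2}.
From lb2: component {lb2, web1}.
That's 5 components.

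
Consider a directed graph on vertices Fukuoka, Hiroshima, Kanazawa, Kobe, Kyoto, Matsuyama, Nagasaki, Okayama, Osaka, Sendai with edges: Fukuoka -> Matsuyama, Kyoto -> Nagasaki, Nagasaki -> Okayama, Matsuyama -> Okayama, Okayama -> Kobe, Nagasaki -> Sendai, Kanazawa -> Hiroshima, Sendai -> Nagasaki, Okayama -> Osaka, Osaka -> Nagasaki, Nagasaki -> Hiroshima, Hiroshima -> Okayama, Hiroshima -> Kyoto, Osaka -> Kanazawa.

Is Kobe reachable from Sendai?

Yes

Explore from Sendai.
Distance 1: reach Nagasaki.
Distance 2: reach Hiroshima, Okayama.
Distance 3: reach Kobe, Kyoto, Osaka.
Found Kobe.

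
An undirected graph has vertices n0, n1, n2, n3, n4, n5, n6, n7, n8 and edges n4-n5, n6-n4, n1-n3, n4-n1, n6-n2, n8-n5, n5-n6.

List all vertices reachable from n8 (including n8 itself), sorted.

n1, n2, n3, n4, n5, n6, n8

Start at n8.
Its neighbours: n5.
Then their neighbours: n4, n6.
Then next layer: n1, n2.
Then next layer: n3.
Nothing further is reachable.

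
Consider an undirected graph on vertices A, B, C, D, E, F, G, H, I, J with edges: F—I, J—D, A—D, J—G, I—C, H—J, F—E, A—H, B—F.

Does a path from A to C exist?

Explore from A.
Distance 1: reach D, H.
Distance 2: reach J.
Distance 3: reach G.
The search is exhausted without reaching C; it lies in a different component.

No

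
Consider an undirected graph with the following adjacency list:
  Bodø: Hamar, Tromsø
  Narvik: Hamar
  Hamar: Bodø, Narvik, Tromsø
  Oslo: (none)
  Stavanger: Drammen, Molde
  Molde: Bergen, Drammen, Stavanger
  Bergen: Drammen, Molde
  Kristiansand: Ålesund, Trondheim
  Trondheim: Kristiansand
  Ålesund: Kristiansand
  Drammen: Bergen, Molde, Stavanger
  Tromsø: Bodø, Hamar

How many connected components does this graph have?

4

From Ålesund: component {Ålesund, Kristiansand, Trondheim}.
From Bergen: component {Bergen, Drammen, Molde, Stavanger}.
From Bodø: component {Bodø, Hamar, Narvik, Tromsø}.
From Oslo: component {Oslo}.
That's 4 components.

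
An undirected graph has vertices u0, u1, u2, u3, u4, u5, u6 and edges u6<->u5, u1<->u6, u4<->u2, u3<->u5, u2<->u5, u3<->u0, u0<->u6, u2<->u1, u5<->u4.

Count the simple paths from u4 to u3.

7

u4–u2–u1–u6–u0–u3
u4–u2–u1–u6–u5–u3
u4–u2–u5–u3
u4–u2–u5–u6–u0–u3
u4–u5–u2–u1–u6–u0–u3
u4–u5–u3
u4–u5–u6–u0–u3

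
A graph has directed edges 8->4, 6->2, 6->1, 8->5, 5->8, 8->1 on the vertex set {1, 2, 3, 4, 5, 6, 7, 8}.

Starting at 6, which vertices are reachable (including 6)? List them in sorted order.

1, 2, 6

Start at 6.
Its neighbours: 1, 2.
Nothing further is reachable.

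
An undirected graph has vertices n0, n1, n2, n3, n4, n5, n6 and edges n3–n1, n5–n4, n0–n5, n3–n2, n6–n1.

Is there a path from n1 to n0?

Explore from n1.
Distance 1: reach n3, n6.
Distance 2: reach n2.
The search is exhausted without reaching n0; it lies in a different component.

No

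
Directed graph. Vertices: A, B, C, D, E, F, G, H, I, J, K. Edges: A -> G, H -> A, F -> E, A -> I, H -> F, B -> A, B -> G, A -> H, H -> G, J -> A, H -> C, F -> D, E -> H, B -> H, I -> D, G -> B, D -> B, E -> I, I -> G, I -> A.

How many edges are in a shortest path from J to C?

Distance 0: J.
Distance 1: A.
Distance 2: G, H, I.
Distance 3: B, C, D, F — contains C.

3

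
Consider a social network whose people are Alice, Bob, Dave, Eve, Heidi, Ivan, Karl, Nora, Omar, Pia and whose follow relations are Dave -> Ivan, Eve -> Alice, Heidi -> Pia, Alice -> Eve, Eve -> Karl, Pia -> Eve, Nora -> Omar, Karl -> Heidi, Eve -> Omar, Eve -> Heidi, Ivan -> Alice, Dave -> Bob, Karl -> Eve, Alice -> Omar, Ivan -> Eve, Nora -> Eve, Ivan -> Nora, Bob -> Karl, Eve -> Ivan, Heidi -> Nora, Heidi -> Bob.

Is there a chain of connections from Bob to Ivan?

Explore from Bob.
Distance 1: reach Karl.
Distance 2: reach Eve, Heidi.
Distance 3: reach Alice, Ivan, Nora, Omar, Pia.
Found Ivan.

Yes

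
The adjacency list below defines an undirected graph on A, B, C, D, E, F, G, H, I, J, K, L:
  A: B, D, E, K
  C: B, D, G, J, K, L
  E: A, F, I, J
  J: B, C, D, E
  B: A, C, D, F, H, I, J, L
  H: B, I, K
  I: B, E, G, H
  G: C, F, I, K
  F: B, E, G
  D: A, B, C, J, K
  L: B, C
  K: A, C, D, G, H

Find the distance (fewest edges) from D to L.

Distance 0: D.
Distance 1: A, B, C, J, K.
Distance 2: E, F, G, H, I, L — contains L.

2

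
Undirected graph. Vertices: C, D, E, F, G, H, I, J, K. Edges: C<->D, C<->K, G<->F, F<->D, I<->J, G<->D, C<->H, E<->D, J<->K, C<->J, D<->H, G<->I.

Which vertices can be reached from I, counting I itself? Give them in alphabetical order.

Start at I.
Its neighbours: G, J.
Then their neighbours: C, D, F, K.
Then next layer: E, H.
Every vertex is now reached.

C, D, E, F, G, H, I, J, K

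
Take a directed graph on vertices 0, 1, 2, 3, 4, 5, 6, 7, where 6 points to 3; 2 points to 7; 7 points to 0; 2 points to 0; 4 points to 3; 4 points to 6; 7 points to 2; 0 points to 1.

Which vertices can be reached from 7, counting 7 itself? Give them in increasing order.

0, 1, 2, 7

Start at 7.
Its neighbours: 0, 2.
Then their neighbours: 1.
Nothing further is reachable.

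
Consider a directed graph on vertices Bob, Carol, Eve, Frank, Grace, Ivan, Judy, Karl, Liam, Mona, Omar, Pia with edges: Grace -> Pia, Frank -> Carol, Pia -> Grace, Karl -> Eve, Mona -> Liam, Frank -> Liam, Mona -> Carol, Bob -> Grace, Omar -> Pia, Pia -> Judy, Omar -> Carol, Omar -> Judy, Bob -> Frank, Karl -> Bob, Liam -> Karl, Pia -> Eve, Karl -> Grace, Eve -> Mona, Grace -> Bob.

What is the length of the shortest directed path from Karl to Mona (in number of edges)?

2

Distance 0: Karl.
Distance 1: Bob, Eve, Grace.
Distance 2: Frank, Mona, Pia — contains Mona.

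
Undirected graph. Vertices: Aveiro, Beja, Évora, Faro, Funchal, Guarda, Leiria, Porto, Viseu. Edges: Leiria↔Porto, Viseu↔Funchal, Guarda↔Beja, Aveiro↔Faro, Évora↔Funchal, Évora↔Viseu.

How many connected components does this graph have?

4

From Aveiro: component {Aveiro, Faro}.
From Beja: component {Beja, Guarda}.
From Évora: component {Évora, Funchal, Viseu}.
From Leiria: component {Leiria, Porto}.
That's 4 components.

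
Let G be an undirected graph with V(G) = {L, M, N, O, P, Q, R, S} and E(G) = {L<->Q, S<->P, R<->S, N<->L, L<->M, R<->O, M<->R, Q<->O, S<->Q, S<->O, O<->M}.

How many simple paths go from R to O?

R–M–L–Q–O
R–M–L–Q–S–O
R–M–O
R–O
R–S–O
R–S–Q–L–M–O
R–S–Q–O

7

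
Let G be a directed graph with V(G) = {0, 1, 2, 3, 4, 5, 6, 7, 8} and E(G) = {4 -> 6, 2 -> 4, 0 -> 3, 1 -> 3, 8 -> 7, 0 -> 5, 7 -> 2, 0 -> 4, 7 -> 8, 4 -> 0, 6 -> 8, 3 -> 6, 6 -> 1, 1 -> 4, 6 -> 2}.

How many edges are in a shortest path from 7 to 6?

Distance 0: 7.
Distance 1: 2, 8.
Distance 2: 4.
Distance 3: 0, 6 — contains 6.

3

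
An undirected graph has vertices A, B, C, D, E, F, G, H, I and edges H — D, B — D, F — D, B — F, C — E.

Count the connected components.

5

From A: component {A}.
From B: component {B, D, F, H}.
From C: component {C, E}.
From G: component {G}.
From I: component {I}.
That's 5 components.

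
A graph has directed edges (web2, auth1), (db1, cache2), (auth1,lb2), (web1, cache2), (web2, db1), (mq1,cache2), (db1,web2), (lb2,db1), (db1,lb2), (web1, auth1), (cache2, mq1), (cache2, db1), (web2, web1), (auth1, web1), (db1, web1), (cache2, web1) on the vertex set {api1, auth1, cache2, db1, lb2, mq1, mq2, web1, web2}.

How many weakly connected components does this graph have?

From api1: component {api1}.
From auth1: component {auth1, cache2, db1, lb2, mq1, web1, web2}.
From mq2: component {mq2}.
That's 3 components.

3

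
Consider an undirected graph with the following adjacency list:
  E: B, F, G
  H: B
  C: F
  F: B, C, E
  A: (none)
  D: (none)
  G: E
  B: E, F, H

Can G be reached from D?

No

D has no edges, so nothing is reachable from it.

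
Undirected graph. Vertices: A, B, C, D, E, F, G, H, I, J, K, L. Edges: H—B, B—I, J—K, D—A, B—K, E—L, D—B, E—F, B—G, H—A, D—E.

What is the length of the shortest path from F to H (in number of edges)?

Distance 0: F.
Distance 1: E.
Distance 2: D, L.
Distance 3: A, B.
Distance 4: G, H, I, K — contains H.

4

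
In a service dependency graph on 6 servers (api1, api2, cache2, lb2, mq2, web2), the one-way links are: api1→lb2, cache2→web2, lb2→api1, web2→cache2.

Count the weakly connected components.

4

From api1: component {api1, lb2}.
From api2: component {api2}.
From cache2: component {cache2, web2}.
From mq2: component {mq2}.
That's 4 components.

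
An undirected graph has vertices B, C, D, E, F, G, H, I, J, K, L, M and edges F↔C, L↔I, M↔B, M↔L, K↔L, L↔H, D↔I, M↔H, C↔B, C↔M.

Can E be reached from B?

No

Explore from B.
Distance 1: reach C, M.
Distance 2: reach F, H, L.
Distance 3: reach I, K.
Distance 4: reach D.
The search is exhausted without reaching E; it lies in a different component.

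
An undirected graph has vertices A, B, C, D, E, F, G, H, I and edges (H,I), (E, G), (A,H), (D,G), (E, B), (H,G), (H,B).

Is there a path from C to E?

C has no edges, so nothing is reachable from it.

No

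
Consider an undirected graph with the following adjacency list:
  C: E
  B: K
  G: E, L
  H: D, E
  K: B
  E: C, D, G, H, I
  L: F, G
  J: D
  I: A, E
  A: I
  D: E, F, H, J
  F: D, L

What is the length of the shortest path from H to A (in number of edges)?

3

Distance 0: H.
Distance 1: D, E.
Distance 2: C, F, G, I, J.
Distance 3: A, L — contains A.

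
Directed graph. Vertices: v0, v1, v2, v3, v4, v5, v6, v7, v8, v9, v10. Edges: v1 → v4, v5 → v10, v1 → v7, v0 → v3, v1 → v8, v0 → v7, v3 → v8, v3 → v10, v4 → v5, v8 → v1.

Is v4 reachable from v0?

Yes

Explore from v0.
Distance 1: reach v3, v7.
Distance 2: reach v8, v10.
Distance 3: reach v1.
Distance 4: reach v4.
Found v4.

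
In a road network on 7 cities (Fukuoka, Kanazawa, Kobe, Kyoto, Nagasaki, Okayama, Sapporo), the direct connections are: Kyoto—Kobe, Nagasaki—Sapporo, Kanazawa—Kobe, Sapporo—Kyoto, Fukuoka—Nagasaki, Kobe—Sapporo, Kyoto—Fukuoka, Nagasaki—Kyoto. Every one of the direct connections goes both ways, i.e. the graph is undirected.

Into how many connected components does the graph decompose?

2

From Fukuoka: component {Fukuoka, Kanazawa, Kobe, Kyoto, Nagasaki, Sapporo}.
From Okayama: component {Okayama}.
That's 2 components.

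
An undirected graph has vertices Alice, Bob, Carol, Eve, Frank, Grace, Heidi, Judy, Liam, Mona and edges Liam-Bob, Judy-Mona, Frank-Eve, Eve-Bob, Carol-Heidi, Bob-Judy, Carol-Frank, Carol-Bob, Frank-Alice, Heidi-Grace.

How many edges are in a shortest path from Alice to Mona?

Distance 0: Alice.
Distance 1: Frank.
Distance 2: Carol, Eve.
Distance 3: Bob, Heidi.
Distance 4: Grace, Judy, Liam.
Distance 5: Mona — contains Mona.

5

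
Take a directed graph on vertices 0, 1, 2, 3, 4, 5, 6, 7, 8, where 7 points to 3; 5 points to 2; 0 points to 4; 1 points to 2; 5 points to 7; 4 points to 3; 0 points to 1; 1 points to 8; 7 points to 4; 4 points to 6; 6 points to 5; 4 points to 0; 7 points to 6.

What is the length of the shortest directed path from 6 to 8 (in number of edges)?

6

Distance 0: 6.
Distance 1: 5.
Distance 2: 2, 7.
Distance 3: 3, 4.
Distance 4: 0.
Distance 5: 1.
Distance 6: 8 — contains 8.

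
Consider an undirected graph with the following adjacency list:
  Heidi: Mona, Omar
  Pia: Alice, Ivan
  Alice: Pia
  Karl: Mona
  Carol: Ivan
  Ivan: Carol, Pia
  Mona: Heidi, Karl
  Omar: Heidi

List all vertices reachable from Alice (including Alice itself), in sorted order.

Alice, Carol, Ivan, Pia

Start at Alice.
Its neighbours: Pia.
Then their neighbours: Ivan.
Then next layer: Carol.
Nothing further is reachable.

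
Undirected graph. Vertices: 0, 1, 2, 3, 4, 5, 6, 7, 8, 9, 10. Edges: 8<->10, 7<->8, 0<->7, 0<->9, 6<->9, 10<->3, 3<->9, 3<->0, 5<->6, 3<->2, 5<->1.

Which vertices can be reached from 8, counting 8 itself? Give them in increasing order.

Start at 8.
Its neighbours: 7, 10.
Then their neighbours: 0, 3.
Then next layer: 2, 9.
Then next layer: 6.
Then next layer: 5.
Then next layer: 1.
Nothing further is reachable.

0, 1, 2, 3, 5, 6, 7, 8, 9, 10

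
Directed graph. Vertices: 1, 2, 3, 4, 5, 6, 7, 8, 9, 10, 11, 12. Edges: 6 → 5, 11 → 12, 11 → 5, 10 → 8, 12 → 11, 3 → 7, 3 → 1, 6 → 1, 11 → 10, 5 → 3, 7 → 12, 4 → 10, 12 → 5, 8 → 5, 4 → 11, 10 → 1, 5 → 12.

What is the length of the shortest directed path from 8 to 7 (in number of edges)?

3

Distance 0: 8.
Distance 1: 5.
Distance 2: 3, 12.
Distance 3: 1, 7, 11 — contains 7.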